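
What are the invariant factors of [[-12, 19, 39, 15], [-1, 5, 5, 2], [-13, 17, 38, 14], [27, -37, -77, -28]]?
The Jordan structure of A has elementary divisors (x + 3), (x - 2)^3. Arranging the block sizes at each eigenvalue in decreasing order and taking row products gives the invariant factors.

Invariant factors (smallest first, each dividing the next): (x - 2)^3(x + 3).

Check: the last factor (x - 2)^3(x + 3) is the minimal polynomial, and the product (x - 2)^3(x + 3) is the characteristic polynomial.

(x - 2)^3(x + 3)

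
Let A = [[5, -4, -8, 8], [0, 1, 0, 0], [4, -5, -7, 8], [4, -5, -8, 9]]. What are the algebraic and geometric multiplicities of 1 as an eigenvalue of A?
algebraic multiplicity 3, geometric multiplicity 2

The characteristic polynomial is (x - 5)(x - 1)^3, so the factor x - 1 appears with exponent 3: the algebraic multiplicity is 3.

rank(A - I) = 2, so the eigenspace has dimension 4 - 2 = 2: the geometric multiplicity is 2.

Since 2 < 3, A is not diagonalizable.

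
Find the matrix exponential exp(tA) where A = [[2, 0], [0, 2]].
e^{tA} = [[e^{2*t}, 0], [0, e^{2*t}]]

A has Jordan form J = [[2, 0], [0, 2]] with A = PJP^{-1}, so e^{tA} = P e^{tJ} P^{-1}.

For a Jordan block J_k(λ), e^{tJ_k(λ)} = e^{λt} · (I + tN + t^2 N^2/2! + ... + t^{k-1} N^{k-1}/(k-1)!) where N is the nilpotent superdiagonal part.

Assembling the blocks and conjugating back gives the entries of e^{tA} as shown above.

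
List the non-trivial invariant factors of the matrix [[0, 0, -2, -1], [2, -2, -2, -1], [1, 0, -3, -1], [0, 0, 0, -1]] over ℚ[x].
(x + 1)(x + 2), (x + 1)(x + 2)

The Jordan structure of A has elementary divisors (x + 2), (x + 2), (x + 1), (x + 1). Arranging the block sizes at each eigenvalue in decreasing order and taking row products gives the invariant factors.

Invariant factors (smallest first, each dividing the next): (x + 1)(x + 2), (x + 1)(x + 2).

Check: the last factor (x + 1)(x + 2) is the minimal polynomial, and the product (x + 1)^2(x + 2)^2 is the characteristic polynomial.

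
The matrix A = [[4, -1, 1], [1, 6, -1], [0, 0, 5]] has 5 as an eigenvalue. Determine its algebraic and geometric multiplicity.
The characteristic polynomial is (x - 5)^3, so the factor x - 5 appears with exponent 3: the algebraic multiplicity is 3.

rank(A - 5I) = 1, so the eigenspace has dimension 3 - 1 = 2: the geometric multiplicity is 2.

Since 2 < 3, A is not diagonalizable.

algebraic multiplicity 3, geometric multiplicity 2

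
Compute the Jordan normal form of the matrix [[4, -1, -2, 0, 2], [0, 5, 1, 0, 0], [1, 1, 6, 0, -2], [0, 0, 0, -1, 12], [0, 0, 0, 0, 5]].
The characteristic polynomial is det(xI - A) = (x - 5)^4(x + 1), so the eigenvalues are -1 (algebraic multiplicity 1), 5 (algebraic multiplicity 4).

For λ = -1: algebraic multiplicity 1 gives one 1×1 block.

For λ = 5: rank(A - 5I) = 3, rank((A - 5I)^2) = 2, rank((A - 5I)^3) = 1. The eigenspace has dimension 5 - 3 = 2, so there are 2 Jordan blocks; the rank sequence gives block sizes [3, 1].

Assembling the blocks gives the Jordan form J above.

J = [[-1, 0, 0, 0, 0], [0, 5, 1, 0, 0], [0, 0, 5, 1, 0], [0, 0, 0, 5, 0], [0, 0, 0, 0, 5]]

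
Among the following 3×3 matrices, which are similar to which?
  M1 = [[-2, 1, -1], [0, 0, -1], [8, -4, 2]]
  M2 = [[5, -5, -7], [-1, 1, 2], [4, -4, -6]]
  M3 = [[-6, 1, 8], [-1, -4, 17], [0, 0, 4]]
Characteristic polynomials: χ_{M1} = x^3, χ_{M2} = x^3, χ_{M3} = (x - 4)(x + 5)^2.

{M1, M2}: invariant factors x^3.

{M3}: invariant factors (x - 4)(x + 5)^2.

Matrices are similar if and only if their invariant-factor lists agree; the partition into similarity classes is {M1, M2}, {M3}.

2 classes: {M1, M2}, {M3}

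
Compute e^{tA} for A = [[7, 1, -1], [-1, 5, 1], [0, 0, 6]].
A has Jordan form J = [[6, 1, 0], [0, 6, 0], [0, 0, 6]] with A = PJP^{-1}, so e^{tA} = P e^{tJ} P^{-1}.

For a Jordan block J_k(λ), e^{tJ_k(λ)} = e^{λt} · (I + tN + t^2 N^2/2! + ... + t^{k-1} N^{k-1}/(k-1)!) where N is the nilpotent superdiagonal part.

Assembling the blocks and conjugating back gives the entries of e^{tA} as shown above.

e^{tA} = [[(t + 1)*e^{6*t}, t*e^{6*t}, -t*e^{6*t}], [-t*e^{6*t}, (1 - t)*e^{6*t}, t*e^{6*t}], [0, 0, e^{6*t}]]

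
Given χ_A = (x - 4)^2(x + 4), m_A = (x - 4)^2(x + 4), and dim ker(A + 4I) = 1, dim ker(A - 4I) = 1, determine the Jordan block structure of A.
Jordan blocks: (-4, 1), (4, 2)

λ = -4: algebraic multiplicity 1 (exponent in χ_A), largest block size 1 (exponent in m_A), 1 block (geometric multiplicity). This forces block sizes [1].
λ = 4: algebraic multiplicity 2 (exponent in χ_A), largest block size 2 (exponent in m_A), 1 block (geometric multiplicity). This forces block sizes [2].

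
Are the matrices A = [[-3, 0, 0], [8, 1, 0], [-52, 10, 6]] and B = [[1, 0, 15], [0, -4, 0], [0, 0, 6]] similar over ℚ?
trace(A) = 4 but trace(B) = 3. The trace is a similarity invariant, so A and B are not similar.

No.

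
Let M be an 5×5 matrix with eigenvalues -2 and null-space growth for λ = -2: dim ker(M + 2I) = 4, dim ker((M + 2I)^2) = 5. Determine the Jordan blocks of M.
Jordan blocks: (-2, 2), (-2, 1), (-2, 1), (-2, 1)

λ = -2: successive nullity increments [4, 1] count blocks of size ≥ k; block sizes are [2, 1, 1, 1].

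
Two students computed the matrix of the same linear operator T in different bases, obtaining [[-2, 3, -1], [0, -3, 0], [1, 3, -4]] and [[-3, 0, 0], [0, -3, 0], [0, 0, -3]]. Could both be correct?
No.

Both have characteristic polynomial (x + 3)^3, but the minimal polynomial of A is (x + 3)^2 while the minimal polynomial of B is x + 3. The minimal polynomial is a similarity invariant, so A and B are not similar.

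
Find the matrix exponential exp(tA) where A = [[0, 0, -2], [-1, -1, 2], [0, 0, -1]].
A has Jordan form J = [[-1, 0, 0], [0, -1, 0], [0, 0, 0]] with A = PJP^{-1}, so e^{tA} = P e^{tJ} P^{-1}.

For a Jordan block J_k(λ), e^{tJ_k(λ)} = e^{λt} · (I + tN + t^2 N^2/2! + ... + t^{k-1} N^{k-1}/(k-1)!) where N is the nilpotent superdiagonal part.

Assembling the blocks and conjugating back gives the entries of e^{tA} as shown above.

e^{tA} = [[1, 0, -2 + 2*e^{-t}], [-1 + e^{-t}, e^{-t}, 2 - 2*e^{-t}], [0, 0, e^{-t}]]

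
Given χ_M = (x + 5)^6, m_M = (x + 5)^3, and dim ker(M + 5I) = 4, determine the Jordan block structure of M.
λ = -5: algebraic multiplicity 6 (exponent in χ_M), largest block size 3 (exponent in m_M), 4 blocks (geometric multiplicity). These force block sizes [3, 1, 1, 1].

Jordan blocks: (-5, 3), (-5, 1), (-5, 1), (-5, 1)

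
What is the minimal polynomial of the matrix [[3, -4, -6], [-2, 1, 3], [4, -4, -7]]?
The characteristic polynomial factors as (x + 1)^3. The minimal polynomial is ∏(x - λ)^{k_λ} where k_λ is the size of the largest Jordan block at λ.

For λ = -1: rank(A + I) = 1, and the largest Jordan block has size 2 (the smallest k with rank((A + I)^k) = rank((A + I)^(k+1))).

So m_A(x) = (x + 1)^2.

m_A(x) = (x + 1)^2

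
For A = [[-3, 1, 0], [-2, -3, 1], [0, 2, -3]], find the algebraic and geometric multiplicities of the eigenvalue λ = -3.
The characteristic polynomial is (x + 3)^3, so the factor x + 3 appears with exponent 3: the algebraic multiplicity is 3.

rank(A + 3I) = 2, so the eigenspace has dimension 3 - 2 = 1: the geometric multiplicity is 1.

Since 1 < 3, A is not diagonalizable.

algebraic multiplicity 3, geometric multiplicity 1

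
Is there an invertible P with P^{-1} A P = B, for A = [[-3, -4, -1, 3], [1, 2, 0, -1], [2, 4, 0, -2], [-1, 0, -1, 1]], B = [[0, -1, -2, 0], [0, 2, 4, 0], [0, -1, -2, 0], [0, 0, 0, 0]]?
Both have characteristic polynomial x^4 and minimal polynomial x^2. But rank(A) = 2 for A while rank(B) = 1 for B, so the number of Jordan blocks at λ = 0 differs. A and B are not similar.

No.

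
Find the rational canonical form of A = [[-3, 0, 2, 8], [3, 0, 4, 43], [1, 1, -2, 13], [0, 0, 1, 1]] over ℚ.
R = [[-3, 0, 0, 0], [0, 0, 0, 45], [0, 1, 0, 21], [0, 0, 1, -1]]

The invariant factors of A (the non-unit diagonal entries of the Smith normal form of xI - A over ℚ[x]) are x + 3, (x - 5)(x + 3)^2, each dividing the next. The characteristic polynomial is their product, (x - 5)(x + 3)^3.

The rational canonical form is the block-diagonal matrix of companion matrices C(f_i):
R = [[-3, 0, 0, 0], [0, 0, 0, 45], [0, 1, 0, 21], [0, 0, 1, -1]].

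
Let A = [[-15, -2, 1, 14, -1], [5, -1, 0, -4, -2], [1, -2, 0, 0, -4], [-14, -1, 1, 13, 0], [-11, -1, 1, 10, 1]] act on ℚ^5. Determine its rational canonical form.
R = [[0, 0, 0, 0, 0], [1, 0, 0, 0, -10], [0, 1, 0, 0, 3], [0, 0, 1, 0, 4], [0, 0, 0, 1, -2]]

The invariant factors of A (the non-unit diagonal entries of the Smith normal form of xI - A over ℚ[x]) are x(x + 2)(x^3 - 4x + 5), each dividing the next. The characteristic polynomial is their product, x(x + 2)(x^3 - 4x + 5).

The rational canonical form is the block-diagonal matrix of companion matrices C(f_i):
R = [[0, 0, 0, 0, 0], [1, 0, 0, 0, -10], [0, 1, 0, 0, 3], [0, 0, 1, 0, 4], [0, 0, 0, 1, -2]].

Note the characteristic polynomial does not split into linear factors over ℚ, so A has no Jordan form over ℚ; the rational canonical form exists over any field.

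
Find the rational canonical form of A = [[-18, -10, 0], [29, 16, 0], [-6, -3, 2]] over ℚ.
R = [[0, 0, 4], [1, 0, 2], [0, 1, 0]]

The invariant factors of A (the non-unit diagonal entries of the Smith normal form of xI - A over ℚ[x]) are (x - 2)(x^2 + 2x + 2), each dividing the next. The characteristic polynomial is their product, (x - 2)(x^2 + 2x + 2).

The rational canonical form is the block-diagonal matrix of companion matrices C(f_i):
R = [[0, 0, 4], [1, 0, 2], [0, 1, 0]].

Note the characteristic polynomial does not split into linear factors over ℚ, so A has no Jordan form over ℚ; the rational canonical form exists over any field.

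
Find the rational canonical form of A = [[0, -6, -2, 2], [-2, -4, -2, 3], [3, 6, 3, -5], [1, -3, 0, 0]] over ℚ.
R = [[0, 0, 0, 4], [1, 0, 0, 3], [0, 1, 0, -1], [0, 0, 1, -1]]

The invariant factors of A (the non-unit diagonal entries of the Smith normal form of xI - A over ℚ[x]) are (x + 1)(x^3 + x - 4), each dividing the next. The characteristic polynomial is their product, (x + 1)(x^3 + x - 4).

The rational canonical form is the block-diagonal matrix of companion matrices C(f_i):
R = [[0, 0, 0, 4], [1, 0, 0, 3], [0, 1, 0, -1], [0, 0, 1, -1]].

Note the characteristic polynomial does not split into linear factors over ℚ, so A has no Jordan form over ℚ; the rational canonical form exists over any field.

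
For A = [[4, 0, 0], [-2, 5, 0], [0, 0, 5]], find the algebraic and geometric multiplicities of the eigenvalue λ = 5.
algebraic multiplicity 2, geometric multiplicity 2

The characteristic polynomial is (x - 5)^2(x - 4), so the factor x - 5 appears with exponent 2: the algebraic multiplicity is 2.

rank(A - 5I) = 1, so the eigenspace has dimension 3 - 1 = 2: the geometric multiplicity is 2.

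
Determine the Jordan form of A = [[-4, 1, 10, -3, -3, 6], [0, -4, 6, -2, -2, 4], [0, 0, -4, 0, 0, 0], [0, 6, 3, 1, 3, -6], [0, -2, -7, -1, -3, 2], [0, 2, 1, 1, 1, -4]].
J = [[-4, 1, 0, 0, 0, 0], [0, -4, 0, 0, 0, 0], [0, 0, -4, 0, 0, 0], [0, 0, 0, -2, 1, 0], [0, 0, 0, 0, -2, 0], [0, 0, 0, 0, 0, -2]]

The characteristic polynomial is det(xI - A) = (x + 2)^3(x + 4)^3, so the eigenvalues are -4 (algebraic multiplicity 3), -2 (algebraic multiplicity 3).

For λ = -4: rank(A + 4I) = 4, rank((A + 4I)^2) = 3. The eigenspace has dimension 6 - 4 = 2, so there are 2 Jordan blocks; the rank sequence gives block sizes [2, 1].

For λ = -2: rank(A + 2I) = 4, rank((A + 2I)^2) = 3. The eigenspace has dimension 6 - 4 = 2, so there are 2 Jordan blocks; the rank sequence gives block sizes [2, 1].

Assembling the blocks gives the Jordan form J above.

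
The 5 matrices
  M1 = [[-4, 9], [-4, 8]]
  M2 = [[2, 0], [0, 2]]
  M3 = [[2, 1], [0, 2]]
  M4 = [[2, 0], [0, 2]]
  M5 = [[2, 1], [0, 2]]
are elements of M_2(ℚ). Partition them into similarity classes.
Characteristic polynomials: χ_{M1} = (x - 2)^2, χ_{M2} = (x - 2)^2, χ_{M3} = (x - 2)^2, χ_{M4} = (x - 2)^2, χ_{M5} = (x - 2)^2.

{M1, M3, M5}: invariant factors (x - 2)^2.

{M2, M4}: invariant factors x - 2, x - 2.

Matrices are similar if and only if their invariant-factor lists agree; the partition into similarity classes is {M1, M3, M5}, {M2, M4}.

2 classes: {M1, M3, M5}, {M2, M4}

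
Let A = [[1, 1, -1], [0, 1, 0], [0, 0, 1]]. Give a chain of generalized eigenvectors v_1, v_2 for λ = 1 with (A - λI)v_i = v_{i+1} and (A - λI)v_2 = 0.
We seek v_1 ∈ ker((A - I)^2) \ ker(A - I), then set v_{i+1} = (A - I) v_i.

One such chain is v_1 = [[-3, 2, 1]]^T, v_2 = [[1, 0, 0]]^T. Check: (A - I) v_2 = [[0, 0, 0]]^T = 0.

v_1 = [[-3, 2, 1]]^T, v_2 = [[1, 0, 0]]^T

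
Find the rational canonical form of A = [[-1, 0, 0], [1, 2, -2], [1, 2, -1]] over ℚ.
R = [[0, 0, -2], [1, 0, -1], [0, 1, 0]]

The invariant factors of A (the non-unit diagonal entries of the Smith normal form of xI - A over ℚ[x]) are (x + 1)(x^2 - x + 2), each dividing the next. The characteristic polynomial is their product, (x + 1)(x^2 - x + 2).

The rational canonical form is the block-diagonal matrix of companion matrices C(f_i):
R = [[0, 0, -2], [1, 0, -1], [0, 1, 0]].

Note the characteristic polynomial does not split into linear factors over ℚ, so A has no Jordan form over ℚ; the rational canonical form exists over any field.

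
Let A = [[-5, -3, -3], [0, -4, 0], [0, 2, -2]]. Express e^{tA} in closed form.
e^{tA} = [[e^{-5*t}, (1 - e^{3*t})*e^{-5*t}, (1 - e^{3*t})*e^{-5*t}], [0, e^{-4*t}, 0], [0, (e^{2*t} - 1)*e^{-4*t}, e^{-2*t}]]

A has Jordan form J = [[-5, 0, 0], [0, -4, 0], [0, 0, -2]] with A = PJP^{-1}, so e^{tA} = P e^{tJ} P^{-1}.

For a Jordan block J_k(λ), e^{tJ_k(λ)} = e^{λt} · (I + tN + t^2 N^2/2! + ... + t^{k-1} N^{k-1}/(k-1)!) where N is the nilpotent superdiagonal part.

Assembling the blocks and conjugating back gives the entries of e^{tA} as shown above.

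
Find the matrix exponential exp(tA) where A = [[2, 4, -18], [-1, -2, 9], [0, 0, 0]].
A has Jordan form J = [[0, 1, 0], [0, 0, 0], [0, 0, 0]] with A = PJP^{-1}, so e^{tA} = P e^{tJ} P^{-1}.

For a Jordan block J_k(λ), e^{tJ_k(λ)} = e^{λt} · (I + tN + t^2 N^2/2! + ... + t^{k-1} N^{k-1}/(k-1)!) where N is the nilpotent superdiagonal part.

Assembling the blocks and conjugating back gives the entries of e^{tA} as shown above.

e^{tA} = [[2*t + 1, 4*t, -18*t], [-t, 1 - 2*t, 9*t], [0, 0, 1]]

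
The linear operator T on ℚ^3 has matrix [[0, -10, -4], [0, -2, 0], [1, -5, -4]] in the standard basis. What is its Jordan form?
The characteristic polynomial is det(xI - A) = (x + 2)^3, so the eigenvalues are -2 (algebraic multiplicity 3).

For λ = -2: rank(A + 2I) = 1, rank((A + 2I)^2) = 0. The eigenspace has dimension 3 - 1 = 2, so there are 2 Jordan blocks; the rank sequence gives block sizes [2, 1].

Assembling the blocks gives the Jordan form J above.

J = [[-2, 1, 0], [0, -2, 0], [0, 0, -2]]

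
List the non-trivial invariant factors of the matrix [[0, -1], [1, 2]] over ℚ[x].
(x - 1)^2

The Jordan structure of A has elementary divisors (x - 1)^2. Arranging the block sizes at each eigenvalue in decreasing order and taking row products gives the invariant factors.

Invariant factors (smallest first, each dividing the next): (x - 1)^2.

Check: the last factor (x - 1)^2 is the minimal polynomial, and the product (x - 1)^2 is the characteristic polynomial.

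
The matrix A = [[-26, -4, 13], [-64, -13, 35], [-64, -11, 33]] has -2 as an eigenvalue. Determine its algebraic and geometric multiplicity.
algebraic multiplicity 3, geometric multiplicity 1

The characteristic polynomial is (x + 2)^3, so the factor x + 2 appears with exponent 3: the algebraic multiplicity is 3.

rank(A + 2I) = 2, so the eigenspace has dimension 3 - 2 = 1: the geometric multiplicity is 1.

Since 1 < 3, A is not diagonalizable.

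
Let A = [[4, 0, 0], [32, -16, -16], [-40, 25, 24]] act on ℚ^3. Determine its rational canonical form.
The invariant factors of A (the non-unit diagonal entries of the Smith normal form of xI - A over ℚ[x]) are x - 4, (x - 4)^2, each dividing the next. The characteristic polynomial is their product, (x - 4)^3.

The rational canonical form is the block-diagonal matrix of companion matrices C(f_i):
R = [[4, 0, 0], [0, 0, -16], [0, 1, 8]].

R = [[4, 0, 0], [0, 0, -16], [0, 1, 8]]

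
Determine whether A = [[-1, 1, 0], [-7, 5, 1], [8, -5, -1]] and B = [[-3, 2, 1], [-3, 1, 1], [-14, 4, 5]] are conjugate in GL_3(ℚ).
Two matrices over a field are similar if and only if they have the same invariant factors.

Both A and B have characteristic polynomial (x - 1)^3 and minimal polynomial (x - 1)^3. Computing further, both have invariant factors (x - 1)^3. Hence A and B are similar.

Yes.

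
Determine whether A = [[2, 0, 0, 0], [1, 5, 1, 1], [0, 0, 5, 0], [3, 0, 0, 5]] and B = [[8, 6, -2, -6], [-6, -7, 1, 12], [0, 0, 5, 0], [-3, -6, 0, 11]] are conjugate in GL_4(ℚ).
Yes.

Two matrices over a field are similar if and only if they have the same invariant factors.

Both A and B have characteristic polynomial (x - 5)^3(x - 2) and minimal polynomial (x - 5)^2(x - 2). Computing further, both have invariant factors x - 5, (x - 5)^2(x - 2). Hence A and B are similar.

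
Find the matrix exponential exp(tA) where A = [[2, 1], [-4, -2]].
e^{tA} = [[2*t + 1, t], [-4*t, 1 - 2*t]]

A has Jordan form J = [[0, 1], [0, 0]] with A = PJP^{-1}, so e^{tA} = P e^{tJ} P^{-1}.

For a Jordan block J_k(λ), e^{tJ_k(λ)} = e^{λt} · (I + tN + t^2 N^2/2! + ... + t^{k-1} N^{k-1}/(k-1)!) where N is the nilpotent superdiagonal part.

Assembling the blocks and conjugating back gives the entries of e^{tA} as shown above.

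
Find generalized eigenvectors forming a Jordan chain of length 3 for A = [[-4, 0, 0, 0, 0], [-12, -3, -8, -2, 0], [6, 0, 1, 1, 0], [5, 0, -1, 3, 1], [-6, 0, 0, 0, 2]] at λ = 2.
We seek v_1 ∈ ker((A - 2I)^3) \ ker((A - 2I)^2), then set v_{i+1} = (A - 2I) v_i.

One such chain is v_1 = [[0, 2, -1, -1, 1]]^T, v_2 = [[0, 0, 0, 1, 0]]^T, v_3 = [[0, -2, 1, 1, 0]]^T. Check: (A - 2I) v_3 = [[0, 0, 0, 0, 0]]^T = 0.

v_1 = [[0, 2, -1, -1, 1]]^T, v_2 = [[0, 0, 0, 1, 0]]^T, v_3 = [[0, -2, 1, 1, 0]]^T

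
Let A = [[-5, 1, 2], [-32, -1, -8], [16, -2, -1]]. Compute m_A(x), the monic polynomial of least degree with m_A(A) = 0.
m_A(x) = (x - 3)(x + 5)^2

The characteristic polynomial factors as (x - 3)(x + 5)^2. The minimal polynomial is ∏(x - λ)^{k_λ} where k_λ is the size of the largest Jordan block at λ.

For λ = -5: rank(A + 5I) = 2, and the largest Jordan block has size 2 (the smallest k with rank((A + 5I)^k) = rank((A + 5I)^(k+1))).
For λ = 3: rank(A - 3I) = 2, and the largest Jordan block has size 1 (the smallest k with rank((A - 3I)^k) = rank((A - 3I)^(k+1))).

So m_A(x) = (x - 3)(x + 5)^2.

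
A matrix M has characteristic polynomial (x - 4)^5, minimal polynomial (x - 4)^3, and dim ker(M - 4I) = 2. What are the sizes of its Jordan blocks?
Jordan blocks: (4, 3), (4, 2)

λ = 4: algebraic multiplicity 5 (exponent in χ_M), largest block size 3 (exponent in m_M), 2 blocks (geometric multiplicity). These force block sizes [3, 2].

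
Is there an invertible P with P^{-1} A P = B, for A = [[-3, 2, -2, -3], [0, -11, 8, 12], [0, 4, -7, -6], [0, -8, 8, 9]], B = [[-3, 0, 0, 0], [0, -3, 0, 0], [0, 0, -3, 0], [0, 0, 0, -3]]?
Both have characteristic polynomial (x + 3)^4, but the minimal polynomial of A is (x + 3)^2 while the minimal polynomial of B is x + 3. The minimal polynomial is a similarity invariant, so A and B are not similar.

No.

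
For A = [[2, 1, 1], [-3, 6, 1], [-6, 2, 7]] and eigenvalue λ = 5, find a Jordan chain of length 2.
v_1 = [[0, 0, 1]]^T, v_2 = [[1, 1, 2]]^T

We seek v_1 ∈ ker((A - 5I)^2) \ ker(A - 5I), then set v_{i+1} = (A - 5I) v_i.

One such chain is v_1 = [[0, 0, 1]]^T, v_2 = [[1, 1, 2]]^T. Check: (A - 5I) v_2 = [[0, 0, 0]]^T = 0.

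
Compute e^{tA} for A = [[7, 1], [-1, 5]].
A has Jordan form J = [[6, 1], [0, 6]] with A = PJP^{-1}, so e^{tA} = P e^{tJ} P^{-1}.

For a Jordan block J_k(λ), e^{tJ_k(λ)} = e^{λt} · (I + tN + t^2 N^2/2! + ... + t^{k-1} N^{k-1}/(k-1)!) where N is the nilpotent superdiagonal part.

Assembling the blocks and conjugating back gives the entries of e^{tA} as shown above.

e^{tA} = [[(t + 1)*e^{6*t}, t*e^{6*t}], [-t*e^{6*t}, (1 - t)*e^{6*t}]]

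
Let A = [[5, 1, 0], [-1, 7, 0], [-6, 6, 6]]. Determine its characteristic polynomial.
χ_A(x) = (x - 6)^3

xI - A = [[x - 5, -1, 0], [1, x - 7, 0], [6, -6, x - 6]].

Expanding det(xI - A) along the first row:
det(xI - A) = + (x - 5)·det([[x - 7, 0], [-6, x - 6]]) - (-1)·det([[1, 0], [6, x - 6]]) + (0)·det([[1, x - 7], [6, -6]]).

Evaluating gives χ_A(x) = x^3 - 18x^2 + 108x - 216 = (x - 6)^3.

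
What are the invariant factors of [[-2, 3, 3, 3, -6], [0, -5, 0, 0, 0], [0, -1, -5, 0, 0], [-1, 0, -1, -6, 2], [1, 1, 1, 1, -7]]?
The Jordan structure of A has elementary divisors (x + 5)^2, (x + 5)^2, (x + 5). Arranging the block sizes at each eigenvalue in decreasing order and taking row products gives the invariant factors.

Invariant factors (smallest first, each dividing the next): x + 5, (x + 5)^2, (x + 5)^2.

Check: the last factor (x + 5)^2 is the minimal polynomial, and the product (x + 5)^5 is the characteristic polynomial.

x + 5, (x + 5)^2, (x + 5)^2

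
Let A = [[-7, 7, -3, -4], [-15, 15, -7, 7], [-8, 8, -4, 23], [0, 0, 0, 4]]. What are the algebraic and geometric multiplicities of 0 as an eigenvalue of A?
The characteristic polynomial is x^2(x - 4)^2, so the factor x appears with exponent 2: the algebraic multiplicity is 2.

rank(A) = 3, so the eigenspace has dimension 4 - 3 = 1: the geometric multiplicity is 1.

Since 1 < 2, A is not diagonalizable.

algebraic multiplicity 2, geometric multiplicity 1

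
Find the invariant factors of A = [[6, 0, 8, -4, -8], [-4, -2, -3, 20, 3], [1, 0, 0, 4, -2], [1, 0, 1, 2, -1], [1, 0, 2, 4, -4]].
The Jordan structure of A has elementary divisors (x + 2)^2, (x + 2), (x - 4)^2. Arranging the block sizes at each eigenvalue in decreasing order and taking row products gives the invariant factors.

Invariant factors (smallest first, each dividing the next): x + 2, (x - 4)^2(x + 2)^2.

Check: the last factor (x - 4)^2(x + 2)^2 is the minimal polynomial, and the product (x - 4)^2(x + 2)^3 is the characteristic polynomial.

x + 2, (x - 4)^2(x + 2)^2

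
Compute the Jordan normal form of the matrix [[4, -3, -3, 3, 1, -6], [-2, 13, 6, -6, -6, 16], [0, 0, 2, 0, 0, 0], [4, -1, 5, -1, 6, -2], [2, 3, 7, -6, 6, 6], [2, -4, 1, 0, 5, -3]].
J = [[2, 1, 0, 0, 0, 0], [0, 2, 1, 0, 0, 0], [0, 0, 2, 0, 0, 0], [0, 0, 0, 5, 1, 0], [0, 0, 0, 0, 5, 0], [0, 0, 0, 0, 0, 5]]

The characteristic polynomial is det(xI - A) = (x - 5)^3(x - 2)^3, so the eigenvalues are 2 (algebraic multiplicity 3), 5 (algebraic multiplicity 3).

For λ = 2: rank(A - 2I) = 5, rank((A - 2I)^2) = 4, rank((A - 2I)^3) = 3. The eigenspace has dimension 6 - 5 = 1, so there is 1 Jordan block; the rank sequence gives block sizes [3].

For λ = 5: rank(A - 5I) = 4, rank((A - 5I)^2) = 3. The eigenspace has dimension 6 - 4 = 2, so there are 2 Jordan blocks; the rank sequence gives block sizes [2, 1].

Assembling the blocks gives the Jordan form J above.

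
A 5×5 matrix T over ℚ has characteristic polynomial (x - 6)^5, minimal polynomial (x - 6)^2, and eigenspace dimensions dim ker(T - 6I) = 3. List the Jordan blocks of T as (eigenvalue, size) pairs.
Jordan blocks: (6, 2), (6, 2), (6, 1)

λ = 6: algebraic multiplicity 5 (exponent in χ_T), largest block size 2 (exponent in m_T), 3 blocks (geometric multiplicity). These force block sizes [2, 2, 1].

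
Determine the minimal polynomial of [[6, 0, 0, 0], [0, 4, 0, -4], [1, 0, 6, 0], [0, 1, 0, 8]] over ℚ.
m_A(x) = (x - 6)^2

The characteristic polynomial factors as (x - 6)^4. The minimal polynomial is ∏(x - λ)^{k_λ} where k_λ is the size of the largest Jordan block at λ.

For λ = 6: rank(A - 6I) = 2, and the largest Jordan block has size 2 (the smallest k with rank((A - 6I)^k) = rank((A - 6I)^(k+1))).

So m_A(x) = (x - 6)^2.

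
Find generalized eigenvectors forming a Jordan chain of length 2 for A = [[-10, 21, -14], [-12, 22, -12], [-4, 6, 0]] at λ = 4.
We seek v_1 ∈ ker((A - 4I)^2) \ ker(A - 4I), then set v_{i+1} = (A - 4I) v_i.

One such chain is v_1 = [[5, 5, 2]]^T, v_2 = [[7, 6, 2]]^T. Check: (A - 4I) v_2 = [[0, 0, 0]]^T = 0.

v_1 = [[5, 5, 2]]^T, v_2 = [[7, 6, 2]]^T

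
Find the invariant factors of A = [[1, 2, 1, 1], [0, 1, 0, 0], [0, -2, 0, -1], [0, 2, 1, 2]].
x - 1, x - 1, (x - 1)^2

The Jordan structure of A has elementary divisors (x - 1)^2, (x - 1), (x - 1). Arranging the block sizes at each eigenvalue in decreasing order and taking row products gives the invariant factors.

Invariant factors (smallest first, each dividing the next): x - 1, x - 1, (x - 1)^2.

Check: the last factor (x - 1)^2 is the minimal polynomial, and the product (x - 1)^4 is the characteristic polynomial.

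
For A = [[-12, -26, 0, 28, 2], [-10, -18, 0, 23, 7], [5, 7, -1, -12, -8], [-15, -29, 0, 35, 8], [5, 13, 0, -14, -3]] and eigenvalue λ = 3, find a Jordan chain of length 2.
v_1 = [[0, 1, -1, 1, 0]]^T, v_2 = [[2, 2, -1, 3, -1]]^T

We seek v_1 ∈ ker((A - 3I)^2) \ ker(A - 3I), then set v_{i+1} = (A - 3I) v_i.

One such chain is v_1 = [[0, 1, -1, 1, 0]]^T, v_2 = [[2, 2, -1, 3, -1]]^T. Check: (A - 3I) v_2 = [[0, 0, 0, 0, 0]]^T = 0.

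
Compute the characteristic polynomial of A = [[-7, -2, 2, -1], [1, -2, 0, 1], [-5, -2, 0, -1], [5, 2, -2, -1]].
χ_A(x) = (x + 2)^3(x + 4)

xI - A = [[x + 7, 2, -2, 1], [-1, x + 2, 0, -1], [5, 2, x, 1], [-5, -2, 2, x + 1]].

Expanding det(xI - A) along the first row:
det(xI - A) = + (x + 7)·det([[x + 2, 0, -1], [2, x, 1], [-2, 2, x + 1]]) - (2)·det([[-1, 0, -1], [5, x, 1], [-5, 2, x + 1]]) + (-2)·det([[-1, x + 2, -1], [5, 2, 1], [-5, -2, x + 1]]) - (1)·det([[-1, x + 2, 0], [5, 2, x], [-5, -2, 2]]).

Evaluating gives χ_A(x) = x^4 + 10x^3 + 36x^2 + 56x + 32 = (x + 2)^3(x + 4).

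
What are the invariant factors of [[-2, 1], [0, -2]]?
(x + 2)^2

The Jordan structure of A has elementary divisors (x + 2)^2. Arranging the block sizes at each eigenvalue in decreasing order and taking row products gives the invariant factors.

Invariant factors (smallest first, each dividing the next): (x + 2)^2.

Check: the last factor (x + 2)^2 is the minimal polynomial, and the product (x + 2)^2 is the characteristic polynomial.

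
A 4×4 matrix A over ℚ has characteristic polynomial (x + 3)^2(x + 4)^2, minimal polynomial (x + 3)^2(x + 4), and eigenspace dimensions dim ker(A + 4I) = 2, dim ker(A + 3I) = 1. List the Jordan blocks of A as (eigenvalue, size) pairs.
Jordan blocks: (-4, 1), (-4, 1), (-3, 2)

λ = -4: algebraic multiplicity 2 (exponent in χ_A), largest block size 1 (exponent in m_A), 2 blocks (geometric multiplicity). These force block sizes [1, 1].
λ = -3: algebraic multiplicity 2 (exponent in χ_A), largest block size 2 (exponent in m_A), 1 block (geometric multiplicity). This forces block sizes [2].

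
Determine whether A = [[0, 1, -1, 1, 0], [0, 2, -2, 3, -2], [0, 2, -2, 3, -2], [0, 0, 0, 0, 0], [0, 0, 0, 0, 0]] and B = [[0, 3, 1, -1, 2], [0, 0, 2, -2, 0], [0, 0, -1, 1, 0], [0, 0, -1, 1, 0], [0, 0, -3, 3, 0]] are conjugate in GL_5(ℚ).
Two matrices over a field are similar if and only if they have the same invariant factors.

Both A and B have characteristic polynomial x^5 and minimal polynomial x^2. Computing further, both have invariant factors x, x^2, x^2. Hence A and B are similar.

Yes.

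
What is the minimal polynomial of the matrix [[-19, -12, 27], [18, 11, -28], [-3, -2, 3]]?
The characteristic polynomial factors as (x + 1)(x + 2)^2. The minimal polynomial is ∏(x - λ)^{k_λ} where k_λ is the size of the largest Jordan block at λ.

For λ = -2: rank(A + 2I) = 2, and the largest Jordan block has size 2 (the smallest k with rank((A + 2I)^k) = rank((A + 2I)^(k+1))).
For λ = -1: rank(A + I) = 2, and the largest Jordan block has size 1 (the smallest k with rank((A + I)^k) = rank((A + I)^(k+1))).

So m_A(x) = (x + 1)(x + 2)^2.

m_A(x) = (x + 1)(x + 2)^2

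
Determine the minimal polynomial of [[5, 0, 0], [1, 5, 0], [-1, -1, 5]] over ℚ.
m_A(x) = (x - 5)^3

The characteristic polynomial factors as (x - 5)^3. The minimal polynomial is ∏(x - λ)^{k_λ} where k_λ is the size of the largest Jordan block at λ.

For λ = 5: rank(A - 5I) = 2, and the largest Jordan block has size 3 (the smallest k with rank((A - 5I)^k) = rank((A - 5I)^(k+1))).

So m_A(x) = (x - 5)^3.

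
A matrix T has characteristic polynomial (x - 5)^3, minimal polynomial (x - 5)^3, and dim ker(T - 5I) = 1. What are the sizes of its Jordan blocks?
Jordan blocks: (5, 3)

λ = 5: algebraic multiplicity 3 (exponent in χ_T), largest block size 3 (exponent in m_T), 1 block (geometric multiplicity). This forces block sizes [3].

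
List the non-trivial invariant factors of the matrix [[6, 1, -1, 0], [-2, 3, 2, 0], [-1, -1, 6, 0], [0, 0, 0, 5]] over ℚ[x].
x - 5, x - 5, (x - 5)^2

The Jordan structure of A has elementary divisors (x - 5)^2, (x - 5), (x - 5). Arranging the block sizes at each eigenvalue in decreasing order and taking row products gives the invariant factors.

Invariant factors (smallest first, each dividing the next): x - 5, x - 5, (x - 5)^2.

Check: the last factor (x - 5)^2 is the minimal polynomial, and the product (x - 5)^4 is the characteristic polynomial.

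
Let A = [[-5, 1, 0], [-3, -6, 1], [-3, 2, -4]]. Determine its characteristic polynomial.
χ_A(x) = (x + 5)^3

xI - A = [[x + 5, -1, 0], [3, x + 6, -1], [3, -2, x + 4]].

Expanding det(xI - A) along the first row:
det(xI - A) = + (x + 5)·det([[x + 6, -1], [-2, x + 4]]) - (-1)·det([[3, -1], [3, x + 4]]) + (0)·det([[3, x + 6], [3, -2]]).

Evaluating gives χ_A(x) = x^3 + 15x^2 + 75x + 125 = (x + 5)^3.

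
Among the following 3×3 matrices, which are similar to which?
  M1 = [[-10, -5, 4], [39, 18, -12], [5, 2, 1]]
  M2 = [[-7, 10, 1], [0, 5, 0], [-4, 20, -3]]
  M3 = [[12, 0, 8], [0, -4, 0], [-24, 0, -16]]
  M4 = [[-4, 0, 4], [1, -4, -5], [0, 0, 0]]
4 classes: {M1}, {M2}, {M3}, {M4}

Characteristic polynomials: χ_{M1} = (x - 3)^3, χ_{M2} = (x - 5)(x + 5)^2, χ_{M3} = x(x + 4)^2, χ_{M4} = x(x + 4)^2.

{M1}: invariant factors (x - 3)^3.

{M2}: invariant factors (x - 5)(x + 5)^2.

{M3}: invariant factors x + 4, x(x + 4).

{M4}: invariant factors x(x + 4)^2.

Matrices are similar if and only if their invariant-factor lists agree; the partition into similarity classes is {M1}, {M2}, {M3}, {M4}.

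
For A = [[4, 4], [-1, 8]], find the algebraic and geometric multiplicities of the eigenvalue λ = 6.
The characteristic polynomial is (x - 6)^2, so the factor x - 6 appears with exponent 2: the algebraic multiplicity is 2.

rank(A - 6I) = 1, so the eigenspace has dimension 2 - 1 = 1: the geometric multiplicity is 1.

Since 1 < 2, A is not diagonalizable.

algebraic multiplicity 2, geometric multiplicity 1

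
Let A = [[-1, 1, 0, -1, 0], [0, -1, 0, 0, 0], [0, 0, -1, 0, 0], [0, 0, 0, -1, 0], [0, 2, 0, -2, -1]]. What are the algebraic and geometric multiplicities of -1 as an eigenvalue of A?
algebraic multiplicity 5, geometric multiplicity 4

The characteristic polynomial is (x + 1)^5, so the factor x + 1 appears with exponent 5: the algebraic multiplicity is 5.

rank(A + I) = 1, so the eigenspace has dimension 5 - 1 = 4: the geometric multiplicity is 4.

Since 4 < 5, A is not diagonalizable.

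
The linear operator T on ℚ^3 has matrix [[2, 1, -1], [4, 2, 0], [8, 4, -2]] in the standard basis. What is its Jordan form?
J = [[0, 1, 0], [0, 0, 0], [0, 0, 2]]

The characteristic polynomial is det(xI - A) = x^2(x - 2), so the eigenvalues are 0 (algebraic multiplicity 2), 2 (algebraic multiplicity 1).

For λ = 0: rank(A) = 2, rank(A^2) = 1. The eigenspace has dimension 3 - 2 = 1, so there is 1 Jordan block; the rank sequence gives block sizes [2].

For λ = 2: algebraic multiplicity 1 gives one 1×1 block.

Assembling the blocks gives the Jordan form J above.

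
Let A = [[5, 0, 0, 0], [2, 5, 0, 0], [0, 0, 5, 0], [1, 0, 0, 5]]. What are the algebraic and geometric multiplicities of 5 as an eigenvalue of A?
algebraic multiplicity 4, geometric multiplicity 3

The characteristic polynomial is (x - 5)^4, so the factor x - 5 appears with exponent 4: the algebraic multiplicity is 4.

rank(A - 5I) = 1, so the eigenspace has dimension 4 - 1 = 3: the geometric multiplicity is 3.

Since 3 < 4, A is not diagonalizable.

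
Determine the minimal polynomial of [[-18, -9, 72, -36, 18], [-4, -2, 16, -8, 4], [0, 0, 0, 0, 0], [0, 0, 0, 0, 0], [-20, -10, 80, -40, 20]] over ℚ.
The characteristic polynomial factors as x^5. The minimal polynomial is ∏(x - λ)^{k_λ} where k_λ is the size of the largest Jordan block at λ.

For λ = 0: rank(A) = 1, and the largest Jordan block has size 2 (the smallest k with rank(A^k) = rank(A^(k+1))).

So m_A(x) = x^2.

m_A(x) = x^2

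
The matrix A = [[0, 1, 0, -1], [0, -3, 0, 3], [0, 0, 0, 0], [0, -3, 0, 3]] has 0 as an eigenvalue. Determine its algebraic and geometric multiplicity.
The characteristic polynomial is x^4, so the factor x appears with exponent 4: the algebraic multiplicity is 4.

rank(A) = 1, so the eigenspace has dimension 4 - 1 = 3: the geometric multiplicity is 3.

Since 3 < 4, A is not diagonalizable.

algebraic multiplicity 4, geometric multiplicity 3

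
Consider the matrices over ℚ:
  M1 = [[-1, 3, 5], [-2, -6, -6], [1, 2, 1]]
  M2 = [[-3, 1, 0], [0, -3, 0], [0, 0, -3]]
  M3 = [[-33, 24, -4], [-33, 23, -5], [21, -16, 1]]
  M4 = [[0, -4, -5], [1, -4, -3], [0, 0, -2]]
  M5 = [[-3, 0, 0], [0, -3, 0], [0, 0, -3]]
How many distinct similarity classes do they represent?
4 classes: {M1, M4}, {M2}, {M3}, {M5}

Characteristic polynomials: χ_{M1} = (x + 2)^3, χ_{M2} = (x + 3)^3, χ_{M3} = (x + 3)^3, χ_{M4} = (x + 2)^3, χ_{M5} = (x + 3)^3.

{M1, M4}: invariant factors (x + 2)^3.

{M2}: invariant factors x + 3, (x + 3)^2.

{M3}: invariant factors (x + 3)^3.

{M5}: invariant factors x + 3, x + 3, x + 3.

Matrices are similar if and only if their invariant-factor lists agree; the partition into similarity classes is {M1, M4}, {M2}, {M3}, {M5}.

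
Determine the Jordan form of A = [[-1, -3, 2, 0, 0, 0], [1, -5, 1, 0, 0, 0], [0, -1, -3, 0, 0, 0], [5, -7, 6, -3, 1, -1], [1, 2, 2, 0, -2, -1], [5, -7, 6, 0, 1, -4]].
J = [[-3, 1, 0, 0, 0, 0], [0, -3, 1, 0, 0, 0], [0, 0, -3, 0, 0, 0], [0, 0, 0, -3, 1, 0], [0, 0, 0, 0, -3, 0], [0, 0, 0, 0, 0, -3]]

The characteristic polynomial is det(xI - A) = (x + 3)^6, so the eigenvalues are -3 (algebraic multiplicity 6).

For λ = -3: rank(A + 3I) = 3, rank((A + 3I)^2) = 1, rank((A + 3I)^3) = 0. The eigenspace has dimension 6 - 3 = 3, so there are 3 Jordan blocks; the rank sequence gives block sizes [3, 2, 1].

Assembling the blocks gives the Jordan form J above.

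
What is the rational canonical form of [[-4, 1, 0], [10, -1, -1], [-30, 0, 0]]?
R = [[0, 0, 30], [1, 0, 6], [0, 1, -5]]

The invariant factors of A (the non-unit diagonal entries of the Smith normal form of xI - A over ℚ[x]) are (x + 5)(x^2 - 6), each dividing the next. The characteristic polynomial is their product, (x + 5)(x^2 - 6).

The rational canonical form is the block-diagonal matrix of companion matrices C(f_i):
R = [[0, 0, 30], [1, 0, 6], [0, 1, -5]].

Note the characteristic polynomial does not split into linear factors over ℚ, so A has no Jordan form over ℚ; the rational canonical form exists over any field.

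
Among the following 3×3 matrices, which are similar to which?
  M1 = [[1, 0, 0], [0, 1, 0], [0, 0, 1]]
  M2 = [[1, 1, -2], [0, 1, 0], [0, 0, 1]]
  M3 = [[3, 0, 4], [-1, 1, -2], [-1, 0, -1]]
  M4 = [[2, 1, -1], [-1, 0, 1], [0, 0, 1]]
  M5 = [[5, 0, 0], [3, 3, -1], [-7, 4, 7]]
3 classes: {M1}, {M2, M3, M4}, {M5}

Characteristic polynomials: χ_{M1} = (x - 1)^3, χ_{M2} = (x - 1)^3, χ_{M3} = (x - 1)^3, χ_{M4} = (x - 1)^3, χ_{M5} = (x - 5)^3.

{M1}: invariant factors x - 1, x - 1, x - 1.

{M2, M3, M4}: invariant factors x - 1, (x - 1)^2.

{M5}: invariant factors (x - 5)^3.

Matrices are similar if and only if their invariant-factor lists agree; the partition into similarity classes is {M1}, {M2, M3, M4}, {M5}.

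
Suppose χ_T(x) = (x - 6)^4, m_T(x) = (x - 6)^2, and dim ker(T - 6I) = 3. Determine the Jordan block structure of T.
Jordan blocks: (6, 2), (6, 1), (6, 1)

λ = 6: algebraic multiplicity 4 (exponent in χ_T), largest block size 2 (exponent in m_T), 3 blocks (geometric multiplicity). These force block sizes [2, 1, 1].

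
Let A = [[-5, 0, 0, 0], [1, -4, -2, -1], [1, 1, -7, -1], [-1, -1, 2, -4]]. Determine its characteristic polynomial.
χ_A(x) = (x + 5)^4

xI - A = [[x + 5, 0, 0, 0], [-1, x + 4, 2, 1], [-1, -1, x + 7, 1], [1, 1, -2, x + 4]].

Expanding det(xI - A) along the first row:
det(xI - A) = + (x + 5)·det([[x + 4, 2, 1], [-1, x + 7, 1], [1, -2, x + 4]]) - (0)·det([[-1, 2, 1], [-1, x + 7, 1], [1, -2, x + 4]]) + (0)·det([[-1, x + 4, 1], [-1, -1, 1], [1, 1, x + 4]]) - (0)·det([[-1, x + 4, 2], [-1, -1, x + 7], [1, 1, -2]]).

Evaluating gives χ_A(x) = x^4 + 20x^3 + 150x^2 + 500x + 625 = (x + 5)^4.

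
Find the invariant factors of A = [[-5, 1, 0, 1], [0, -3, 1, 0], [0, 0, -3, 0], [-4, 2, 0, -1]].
The Jordan structure of A has elementary divisors (x + 3)^3, (x + 3). Arranging the block sizes at each eigenvalue in decreasing order and taking row products gives the invariant factors.

Invariant factors (smallest first, each dividing the next): x + 3, (x + 3)^3.

Check: the last factor (x + 3)^3 is the minimal polynomial, and the product (x + 3)^4 is the characteristic polynomial.

x + 3, (x + 3)^3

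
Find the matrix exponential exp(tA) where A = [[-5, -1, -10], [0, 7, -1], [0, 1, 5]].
A has Jordan form J = [[-5, 0, 0], [0, 6, 1], [0, 0, 6]] with A = PJP^{-1}, so e^{tA} = P e^{tJ} P^{-1}.

For a Jordan block J_k(λ), e^{tJ_k(λ)} = e^{λt} · (I + tN + t^2 N^2/2! + ... + t^{k-1} N^{k-1}/(k-1)!) where N is the nilpotent superdiagonal part.

Assembling the blocks and conjugating back gives the entries of e^{tA} as shown above.

e^{tA} = [[e^{-5*t}, -t*e^{6*t}, ((t - 1)*e^{11*t} + 1)*e^{-5*t}], [0, (t + 1)*e^{6*t}, -t*e^{6*t}], [0, t*e^{6*t}, (1 - t)*e^{6*t}]]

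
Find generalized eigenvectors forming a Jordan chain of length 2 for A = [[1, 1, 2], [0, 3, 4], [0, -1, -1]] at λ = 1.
v_1 = [[0, 1, 0]]^T, v_2 = [[1, 2, -1]]^T

We seek v_1 ∈ ker((A - I)^2) \ ker(A - I), then set v_{i+1} = (A - I) v_i.

One such chain is v_1 = [[0, 1, 0]]^T, v_2 = [[1, 2, -1]]^T. Check: (A - I) v_2 = [[0, 0, 0]]^T = 0.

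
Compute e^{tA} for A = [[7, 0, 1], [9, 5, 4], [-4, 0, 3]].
A has Jordan form J = [[5, 1, 0], [0, 5, 1], [0, 0, 5]] with A = PJP^{-1}, so e^{tA} = P e^{tJ} P^{-1}.

For a Jordan block J_k(λ), e^{tJ_k(λ)} = e^{λt} · (I + tN + t^2 N^2/2! + ... + t^{k-1} N^{k-1}/(k-1)!) where N is the nilpotent superdiagonal part.

Assembling the blocks and conjugating back gives the entries of e^{tA} as shown above.

e^{tA} = [[(2*t + 1)*e^{5*t}, 0, t*e^{5*t}], [t*(t + 9)*e^{5*t}, e^{5*t}, t*(t + 8)*e^{5*t}/2], [-4*t*e^{5*t}, 0, (1 - 2*t)*e^{5*t}]]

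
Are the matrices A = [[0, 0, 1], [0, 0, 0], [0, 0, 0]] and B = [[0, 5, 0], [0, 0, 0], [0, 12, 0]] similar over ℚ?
Yes.

Two matrices over a field are similar if and only if they have the same invariant factors.

Both A and B have characteristic polynomial x^3 and minimal polynomial x^2. Computing further, both have invariant factors x, x^2. Hence A and B are similar.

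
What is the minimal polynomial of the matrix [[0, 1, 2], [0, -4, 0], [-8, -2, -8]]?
The characteristic polynomial factors as (x + 4)^3. The minimal polynomial is ∏(x - λ)^{k_λ} where k_λ is the size of the largest Jordan block at λ.

For λ = -4: rank(A + 4I) = 1, and the largest Jordan block has size 2 (the smallest k with rank((A + 4I)^k) = rank((A + 4I)^(k+1))).

So m_A(x) = (x + 4)^2.

m_A(x) = (x + 4)^2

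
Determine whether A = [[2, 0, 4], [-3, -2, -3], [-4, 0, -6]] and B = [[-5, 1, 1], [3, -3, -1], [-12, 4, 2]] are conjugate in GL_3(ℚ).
Two matrices over a field are similar if and only if they have the same invariant factors.

Both A and B have characteristic polynomial (x + 2)^3 and minimal polynomial (x + 2)^2. Computing further, both have invariant factors x + 2, (x + 2)^2. Hence A and B are similar.

Yes.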